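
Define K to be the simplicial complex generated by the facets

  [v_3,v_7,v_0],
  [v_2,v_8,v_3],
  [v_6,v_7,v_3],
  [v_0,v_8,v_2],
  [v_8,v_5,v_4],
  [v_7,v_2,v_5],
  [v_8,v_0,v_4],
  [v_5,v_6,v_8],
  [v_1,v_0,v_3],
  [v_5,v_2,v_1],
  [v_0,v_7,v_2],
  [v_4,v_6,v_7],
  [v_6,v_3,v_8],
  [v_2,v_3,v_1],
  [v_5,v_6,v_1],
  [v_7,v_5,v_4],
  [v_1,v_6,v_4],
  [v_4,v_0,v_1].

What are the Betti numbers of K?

Order the vertices as v_0 < v_1 < v_2 < v_3 < v_4 < v_5 < v_6 < v_7 < v_8. Listing each simplex with vertices in this order, K has dimension 2 with simplices:

  0-simplices (9): [v_0], [v_1], [v_2], [v_3], [v_4], [v_5], [v_6], [v_7], [v_8]
  1-simplices (27): (27 of them)
  2-simplices (18): (18 of them)

Hence C_0 ≅ Z^9, C_1 ≅ Z^27, C_2 ≅ Z^18.

∂_1: C_1 → C_0 is given by ∂[p,q] = [q] − [p]. For instance
  ∂[v_1,v_2] = [v_2] − [v_1].
The 9×27 boundary matrix has rank 8 and Smith normal form diag(1,1,1,1,1,1,1,1).

∂_2: C_2 → C_1 sends each 2-simplex [p,q,r] to [q,r] − [p,r] + [p,q]. For instance
  ∂[v_0,v_1,v_4] = [v_1,v_4] − [v_0,v_4] + [v_0,v_1],
  ∂[v_4,v_5,v_8] = [v_5,v_8] − [v_4,v_8] + [v_4,v_5].
The 27×18 boundary matrix has rank 18 and Smith normal form diag(1,1,1,1,1,1,1,1,1,1,1,1,1,1,1,1,1,2).

From H_k ≅ ker(∂_k) / im(∂_{k+1}) we obtain:

  H_0: rank C_0 − rank ∂_1 = 9 − 8 = 1, and the invariant factors of ∂_1 are all 1, so H_0 ≅ Z.
  H_1: rank ker ∂_1 − rank ∂_2 = (27 − 8) − 18 = 1, and ∂_2 has invariant factor 2 > 1, so H_1 ≅ Z × Z/2.
  H_2: rank ker ∂_2 − rank ∂_3 = (18 − 18) − 0 = 0, and there is no ∂_3, so H_2 ≅ 0.

As a check, the Euler characteristic is 9 − 27 + 18 = 0, which agrees with 1 − 1 + 0 = 0.
(K is a triangulation of the Klein bottle.)

Hence the Betti numbers are b_0 = 1, b_1 = 1, b_2 = 0.

b_0 = 1, b_1 = 1, b_2 = 0.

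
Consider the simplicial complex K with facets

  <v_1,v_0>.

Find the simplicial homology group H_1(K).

We work with the vertex ordering v_0 < v_1. The simplices of K, each written with vertices in increasing order, are:

  0-simplices (2): [v_0], [v_1]
  1-simplices (1): [v_0,v_1]

giving chain groups C_0 ≅ Z^2, C_1 ≅ Z^1.

The boundary map ∂_1: C_1 → C_0 is given by ∂[p,q] = [q] − [p].
This gives a 2×1 integer matrix of rank 1; reducing to Smith normal form yields diagonal entries (1).

From H_k ≅ ker(∂_k) / im(∂_{k+1}) we obtain:

  H_1: rank ker ∂_1 − rank ∂_2 = (1 − 1) − 0 = 0, and there is no ∂_2, so H_1 = 0.

H_1 = 0.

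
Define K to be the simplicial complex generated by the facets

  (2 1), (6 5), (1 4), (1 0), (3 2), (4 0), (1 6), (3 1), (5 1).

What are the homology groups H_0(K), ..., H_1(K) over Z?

We work with the vertex ordering 0 < 1 < 2 < 3 < 4 < 5 < 6. The simplices of K, each written with vertices in increasing order, are:

  0-simplices (7): [0], [1], [2], [3], [4], [5], [6]
  1-simplices (9): [0,1], [0,4], [1,2], [1,3], [1,4], [1,5], [1,6], [2,3], [5,6]

so the chain groups are C_0 ≅ Z^7, C_1 ≅ Z^9.

The boundary map ∂_1: C_1 → C_0 maps an edge to its endpoints' difference, ∂[p,q] = q − p.
The 7×9 boundary matrix has rank 6 and Smith normal form diag(1,1,1,1,1,1).

Now H_k = ker ∂_k / im ∂_{k+1}, so:

  H_0: rank C_0 − rank ∂_1 = 7 − 6 = 1, and the invariant factors of ∂_1 are all 1, so H_0 = Z.
  H_1: rank ker ∂_1 − rank ∂_2 = (9 − 6) − 0 = 3, and there is no ∂_2, so H_1 = Z^3.

As a check, the Euler characteristic is 7 − 9 = -2, which agrees with 1 − 3 = -2.

H_0 = Z,  H_1 = Z^3.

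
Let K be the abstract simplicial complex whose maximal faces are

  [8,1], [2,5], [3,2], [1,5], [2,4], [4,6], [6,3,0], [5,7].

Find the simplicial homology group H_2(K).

H_2 = 0.

Fix the vertex order 0 < 1 < 2 < 3 < 4 < 5 < 6 < 7 < 8 and write every simplex with vertices in increasing order. Then dim K = 2 and the simplices of K are:

  0-simplices (9): [0], [1], [2], [3], [4], [5], [6], [7], [8]
  1-simplices (10): [0,3], [0,6], [1,5], [1,8], [2,3], [2,4], [2,5], [3,6], [4,6], [5,7]
  2-simplices (1): [0,3,6]

giving chain groups C_0 ≅ Z^9, C_1 ≅ Z^10, C_2 ≅ Z^1.

The boundary map ∂_1: C_1 → C_0 sends each edge [p,q] (with p < q) to q − p.
The 9×10 boundary matrix has rank 8 and Smith normal form diag(1,1,1,1,1,1,1,1).

The boundary map ∂_2: C_2 → C_1 maps a triangle to the signed sum of its edges. For instance
  ∂[0,3,6] = [3,6] − [0,6] + [0,3].
As a 10×1 matrix over Z this has rank 1, with invariant factors (1).

Now H_k = ker ∂_k / im ∂_{k+1}, so:

  H_2: rank ker ∂_2 − rank ∂_3 = (1 − 1) − 0 = 0, and there is no ∂_3, so H_2 = 0.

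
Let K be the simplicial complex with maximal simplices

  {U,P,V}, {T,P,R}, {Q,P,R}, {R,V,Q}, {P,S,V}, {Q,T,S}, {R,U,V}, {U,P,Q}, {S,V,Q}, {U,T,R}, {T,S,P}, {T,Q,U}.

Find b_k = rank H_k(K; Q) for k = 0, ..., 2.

b_0 = 1, b_1 = 0, b_2 = 0.

Order the vertices as P < Q < R < S < T < U < V. Listing each simplex with vertices in this order, K has dimension 2 with simplices:

  0-simplices (7): P, Q, R, S, T, U, V
  1-simplices (18): PQ, PR, PS, PT, PU, PV, QR, QS, QT, QU, QV, RT, RU, RV, ST, SV, TU, UV
  2-simplices (12): PQR, PQU, PRT, PST, PSV, PUV, QRV, QST, QSV, QTU, RTU, RUV

so the chain groups are C_0 ≅ Z^7, C_1 ≅ Z^18, C_2 ≅ Z^12.

∂_1: C_1 → C_0 sends each edge [p,q] (with p < q) to q − p.
The resulting 7×18 matrix has rank 6, and its Smith normal form has invariant factors (1,1,1,1,1,1).

The boundary map ∂_2: C_2 → C_1 acts by ∂[p,q,r] = [q,r] − [p,r] + [p,q]. For instance
  ∂QSV = SV − QV + QS,
  ∂PQR = QR − PR + PQ.
As a 18×12 matrix over Z this has rank 12, with invariant factors (1,1,1,1,1,1,1,1,1,1,1,2).

Now H_k = ker ∂_k / im ∂_{k+1}, so:

  H_0: rank C_0 − rank ∂_1 = 7 − 6 = 1, and the invariant factors of ∂_1 are all 1, so H_0 = Z.
  H_1: rank ker ∂_1 − rank ∂_2 = (18 − 6) − 12 = 0, and ∂_2 has invariant factor 2 > 1, so H_1 = Z_2.
  H_2: rank ker ∂_2 − rank ∂_3 = (12 − 12) − 0 = 0, and there is no ∂_3, so H_2 = 0.

As a check, the Euler characteristic is 7 − 18 + 12 = 1, which agrees with 1 − 0 + 0 = 1.

Hence the Betti numbers are b_0 = 1, b_1 = 0, b_2 = 0.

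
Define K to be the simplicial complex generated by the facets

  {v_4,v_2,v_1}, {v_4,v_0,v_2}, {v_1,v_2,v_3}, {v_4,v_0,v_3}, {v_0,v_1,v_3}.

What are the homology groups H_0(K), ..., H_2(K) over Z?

H_0 = Z,  H_1 = Z,  H_2 = 0.

We work with the vertex ordering v_0 < v_1 < v_2 < v_3 < v_4. The simplices of K, each written with vertices in increasing order, are:

  0-simplices (5): [v_0], [v_1], [v_2], [v_3], [v_4]
  1-simplices (10): [v_0,v_1], [v_0,v_2], [v_0,v_3], [v_0,v_4], [v_1,v_2], [v_1,v_3], [v_1,v_4], [v_2,v_3], [v_2,v_4], [v_3,v_4]
  2-simplices (5): [v_0,v_1,v_3], [v_0,v_2,v_4], [v_0,v_3,v_4], [v_1,v_2,v_3], [v_1,v_2,v_4]

so the chain groups are C_0 ≅ Z^5, C_1 ≅ Z^10, C_2 ≅ Z^5.

The boundary map ∂_1: C_1 → C_0 maps an edge to its endpoints' difference, ∂[p,q] = q − p. For instance
  ∂[v_0,v_4] = [v_4] − [v_0].
This gives a 5×10 integer matrix of rank 4; reducing to Smith normal form yields diagonal entries (1,1,1,1).

Boundary ∂_2: C_2 → C_1 maps a triangle to the signed sum of its edges. For instance
  ∂[v_0,v_3,v_4] = [v_3,v_4] − [v_0,v_4] + [v_0,v_3],
  ∂[v_0,v_1,v_3] = [v_1,v_3] − [v_0,v_3] + [v_0,v_1].
This gives a 10×5 integer matrix of rank 5; reducing to Smith normal form yields diagonal entries (1,1,1,1,1).

From H_k ≅ ker(∂_k) / im(∂_{k+1}) we obtain:

  H_0: rank C_0 − rank ∂_1 = 5 − 4 = 1, and the invariant factors of ∂_1 are all 1, so H_0 = Z.
  H_1: rank ker ∂_1 − rank ∂_2 = (10 − 4) − 5 = 1, and the invariant factors of ∂_2 are all 1, so H_1 = Z.
  H_2: rank ker ∂_2 − rank ∂_3 = (5 − 5) − 0 = 0, and there is no ∂_3, so H_2 = 0.

(K is a triangulation of the Möbius band.)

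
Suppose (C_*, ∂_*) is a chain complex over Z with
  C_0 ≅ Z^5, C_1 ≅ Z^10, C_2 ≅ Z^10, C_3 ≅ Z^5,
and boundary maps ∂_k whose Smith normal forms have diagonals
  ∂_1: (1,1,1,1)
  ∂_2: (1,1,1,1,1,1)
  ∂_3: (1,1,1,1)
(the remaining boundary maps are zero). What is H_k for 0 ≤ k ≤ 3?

H_0 ≅ Z,  H_1 = 0,  H_2 = 0,  H_3 ≅ Z.

H_0: b_0 = 5 − 0 − 4 = 1; torsion from ∂_1 factors > 1: none. So H_0 ≅ Z.
H_1: b_1 = 10 − 4 − 6 = 0; torsion from ∂_2 factors > 1: none. So H_1 ≅ 0.
H_2: b_2 = 10 − 6 − 4 = 0; torsion from ∂_3 factors > 1: none. So H_2 ≅ 0.
H_3: b_3 = 5 − 4 − 0 = 1; torsion from ∂_4 factors > 1: none. So H_3 ≅ Z.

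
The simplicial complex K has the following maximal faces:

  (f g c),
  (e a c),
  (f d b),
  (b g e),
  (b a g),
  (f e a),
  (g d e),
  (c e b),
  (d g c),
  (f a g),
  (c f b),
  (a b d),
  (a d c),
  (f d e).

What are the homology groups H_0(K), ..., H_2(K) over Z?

We work with the vertex ordering a < b < c < d < e < f < g. The simplices of K, each written with vertices in increasing order, are:

  0-simplices (7): a, b, c, d, e, f, g
  1-simplices (21): ab, ac, ad, ae, af, ag, bc, bd, be, bf, bg, cd, ce, cf, cg, de, df, dg, ef, eg, fg
  2-simplices (14): abd, abg, acd, ace, aef, afg, bce, bcf, bdf, beg, cdg, cfg, def, deg

Hence C_0 ≅ Z^7, C_1 ≅ Z^21, C_2 ≅ Z^14.

The boundary map ∂_1: C_1 → C_0 is given by ∂[p,q] = [q] − [p].
The 7×21 boundary matrix has rank 6 and Smith normal form diag(1,1,1,1,1,1).

Boundary ∂_2: C_2 → C_1 sends each 2-simplex [p,q,r] to [q,r] − [p,r] + [p,q]. For instance
  ∂cdg = dg − cg + cd,
  ∂acd = cd − ad + ac.
The 21×14 boundary matrix has rank 13 and Smith normal form diag(1,1,1,1,1,1,1,1,1,1,1,1,1).

Reading off H_k = ker ∂_k / im ∂_{k+1}:

  H_0: rank C_0 − rank ∂_1 = 7 − 6 = 1, and the invariant factors of ∂_1 are all 1, so H_0 = Z.
  H_1: rank ker ∂_1 − rank ∂_2 = (21 − 6) − 13 = 2, and the invariant factors of ∂_2 are all 1, so H_1 = Z^2.
  H_2: rank ker ∂_2 − rank ∂_3 = (14 − 13) − 0 = 1, and there is no ∂_3, so H_2 = Z.

H_0 = Z,  H_1 = Z^2,  H_2 = Z.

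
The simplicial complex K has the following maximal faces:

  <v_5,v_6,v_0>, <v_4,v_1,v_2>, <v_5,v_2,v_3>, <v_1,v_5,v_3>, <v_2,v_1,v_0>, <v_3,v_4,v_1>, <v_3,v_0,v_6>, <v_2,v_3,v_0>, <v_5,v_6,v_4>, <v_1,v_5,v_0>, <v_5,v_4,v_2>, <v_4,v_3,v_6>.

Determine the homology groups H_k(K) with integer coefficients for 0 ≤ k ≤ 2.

H_0 ≅ Z,  H_1 ≅ Z/2,  H_2 = 0.

Take the total order v_0 < v_1 < v_2 < v_3 < v_4 < v_5 < v_6 on the vertex set. Then K (dimension 2) consists of the simplices:

  0-simplices (7): [v_0], [v_1], [v_2], [v_3], [v_4], [v_5], [v_6]
  1-simplices (18): (18 of them)
  2-simplices (12): (12 of them)

Hence C_0 ≅ Z^7, C_1 ≅ Z^18, C_2 ≅ Z^12.

∂_1: C_1 → C_0 is given by ∂[p,q] = [q] − [p]. For instance
  ∂[v_0,v_6] = [v_6] − [v_0].
The 7×18 boundary matrix has rank 6 and Smith normal form diag(1,1,1,1,1,1).

Boundary ∂_2: C_2 → C_1 maps a triangle to the signed sum of its edges. For instance
  ∂[v_2,v_3,v_5] = [v_3,v_5] − [v_2,v_5] + [v_2,v_3],
  ∂[v_4,v_5,v_6] = [v_5,v_6] − [v_4,v_6] + [v_4,v_5].
This gives a 18×12 integer matrix of rank 12; reducing to Smith normal form yields diagonal entries (1,1,1,1,1,1,1,1,1,1,1,2).

Now H_k = ker ∂_k / im ∂_{k+1}, so:

  H_0: rank C_0 − rank ∂_1 = 7 − 6 = 1, and the invariant factors of ∂_1 are all 1, so H_0 ≅ Z.
  H_1: rank ker ∂_1 − rank ∂_2 = (18 − 6) − 12 = 0, and ∂_2 has invariant factor 2 > 1, so H_1 ≅ Z/2.
  H_2: rank ker ∂_2 − rank ∂_3 = (12 − 12) − 0 = 0, and there is no ∂_3, so H_2 ≅ 0.

(K is a triangulation of the real projective plane RP^2.)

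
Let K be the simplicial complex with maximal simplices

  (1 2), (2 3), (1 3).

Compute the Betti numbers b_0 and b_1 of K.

Order the vertices as 1 < 2 < 3. Listing each simplex with vertices in this order, K has dimension 1 with simplices:

  0-simplices (3): [1], [2], [3]
  1-simplices (3): [1,2], [1,3], [2,3]

so the chain groups are C_0 ≅ Z^3, C_1 ≅ Z^3.

∂_1: C_1 → C_0 maps an edge to its endpoints' difference, ∂[p,q] = q − p. For instance
  ∂[2,3] = [3] − [2].
As a 3×3 matrix over Z this has rank 2, with invariant factors (1,1).

From H_k ≅ ker(∂_k) / im(∂_{k+1}) we obtain:

  H_0: rank C_0 − rank ∂_1 = 3 − 2 = 1, and the invariant factors of ∂_1 are all 1, so H_0 = Z.
  H_1: rank ker ∂_1 − rank ∂_2 = (3 − 2) − 0 = 1, and there is no ∂_2, so H_1 = Z.

Hence the Betti numbers are b_0 = 1, b_1 = 1.

b_0 = 1, b_1 = 1.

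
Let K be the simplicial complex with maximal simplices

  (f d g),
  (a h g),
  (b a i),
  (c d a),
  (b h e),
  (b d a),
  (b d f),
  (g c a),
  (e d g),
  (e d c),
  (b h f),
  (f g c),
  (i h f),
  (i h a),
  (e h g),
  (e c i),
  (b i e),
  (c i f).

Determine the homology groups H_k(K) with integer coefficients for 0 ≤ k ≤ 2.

H_0 = Z,  H_1 = Z ⊕ Z/2,  H_2 = 0.

Fix the vertex order a < b < c < d < e < f < g < h < i and write every simplex with vertices in increasing order. Then dim K = 2 and the simplices of K are:

  0-simplices (9): a, b, c, d, e, f, g, h, i
  1-simplices (27): ab, ac, ad, ag, ah, ai, bd, be, bf, bh, bi, cd, ce, cf, cg, ci, de, df, dg, eg, eh, ei, fg, fh, fi, gh, hi
  2-simplices (18): abd, abi, acd, acg, agh, ahi, bdf, beh, bei, bfh, cde, cei, cfg, cfi, deg, dfg, egh, fhi

giving chain groups C_0 ≅ Z^9, C_1 ≅ Z^27, C_2 ≅ Z^18.

∂_1: C_1 → C_0 is given by ∂[p,q] = [q] − [p].
The resulting 9×27 matrix has rank 8, and its Smith normal form has invariant factors (1,1,1,1,1,1,1,1).

Boundary ∂_2: C_2 → C_1 acts by ∂[p,q,r] = [q,r] − [p,r] + [p,q]. For instance
  ∂deg = eg − dg + de,
  ∂cfi = fi − ci + cf.
The resulting 27×18 matrix has rank 18, and its Smith normal form has invariant factors (1,1,1,1,1,1,1,1,1,1,1,1,1,1,1,1,1,2).

Computing H_k = (kernel of ∂_k) / (image of ∂_{k+1}):

  H_0: rank C_0 − rank ∂_1 = 9 − 8 = 1, and the invariant factors of ∂_1 are all 1, so H_0 = Z.
  H_1: rank ker ∂_1 − rank ∂_2 = (27 − 8) − 18 = 1, and ∂_2 has invariant factor 2 > 1, so H_1 = Z ⊕ Z/2.
  H_2: rank ker ∂_2 − rank ∂_3 = (18 − 18) − 0 = 0, and there is no ∂_3, so H_2 = 0.

As a check, the Euler characteristic is 9 − 27 + 18 = 0, which agrees with 1 − 1 + 0 = 0.
(K is a triangulation of the Klein bottle.)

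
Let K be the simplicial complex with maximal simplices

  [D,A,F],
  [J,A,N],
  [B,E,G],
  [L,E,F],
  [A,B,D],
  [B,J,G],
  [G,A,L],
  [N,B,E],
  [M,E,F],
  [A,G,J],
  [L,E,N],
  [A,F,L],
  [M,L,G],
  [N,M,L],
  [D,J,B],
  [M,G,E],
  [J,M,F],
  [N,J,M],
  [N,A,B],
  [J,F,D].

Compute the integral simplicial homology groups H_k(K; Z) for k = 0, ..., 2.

K has 10 vertices, 30 edges, 20 triangles.
rank ∂_0 = 0, rank ∂_1 = 9 ⇒ b_0 = 10 − 0 − 9 = 1; all invariant factors of ∂_1 are 1 so no torsion. So H_0 ≅ Z.
rank ∂_1 = 9, rank ∂_2 = 20 ⇒ b_1 = 30 − 9 − 20 = 1; ∂_2 has invariant factor(s) [2] giving torsion. So H_1 ≅ Z ⊕ Z/2Z.
rank ∂_2 = 20, rank ∂_3 = 0 ⇒ b_2 = 20 − 20 − 0 = 0. So H_2 ≅ 0.

H_0 = Z,  H_1 = Z ⊕ Z/2Z,  H_2 = 0.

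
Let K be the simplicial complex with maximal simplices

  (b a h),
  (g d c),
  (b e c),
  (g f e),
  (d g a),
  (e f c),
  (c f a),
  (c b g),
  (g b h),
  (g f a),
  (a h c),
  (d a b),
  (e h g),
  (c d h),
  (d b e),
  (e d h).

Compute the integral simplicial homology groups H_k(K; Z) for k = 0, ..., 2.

H_0 = Z,  H_1 = Z^2,  H_2 = Z.

Take the total order a < b < c < d < e < f < g < h on the vertex set. Then K (dimension 2) consists of the simplices:

  0-simplices (8): a, b, c, d, e, f, g, h
  1-simplices (24): ab, ac, ad, af, ag, ah, bc, bd, be, bg, bh, cd, ce, cf, cg, ch, de, dg, dh, ef, eg, eh, fg, gh
  2-simplices (16): abd, abh, acf, ach, adg, afg, bce, bcg, bde, bgh, cdg, cdh, cef, deh, efg, egh

Hence C_0 ≅ Z^8, C_1 ≅ Z^24, C_2 ≅ Z^16.

The boundary map ∂_1: C_1 → C_0 maps an edge to its endpoints' difference, ∂[p,q] = q − p.
The resulting 8×24 matrix has rank 7, and its Smith normal form has invariant factors (1,1,1,1,1,1,1).

Boundary ∂_2: C_2 → C_1 maps a triangle to the signed sum of its edges. For instance
  ∂adg = dg − ag + ad,
  ∂afg = fg − ag + af.
The 24×16 boundary matrix has rank 15 and Smith normal form diag(1,1,1,1,1,1,1,1,1,1,1,1,1,1,1).

Reading off H_k = ker ∂_k / im ∂_{k+1}:

  H_0: rank C_0 − rank ∂_1 = 8 − 7 = 1, and the invariant factors of ∂_1 are all 1, so H_0 ≅ Z.
  H_1: rank ker ∂_1 − rank ∂_2 = (24 − 7) − 15 = 2, and the invariant factors of ∂_2 are all 1, so H_1 ≅ Z^2.
  H_2: rank ker ∂_2 − rank ∂_3 = (16 − 15) − 0 = 1, and there is no ∂_3, so H_2 ≅ Z.

(K is a triangulation of the torus T^2.)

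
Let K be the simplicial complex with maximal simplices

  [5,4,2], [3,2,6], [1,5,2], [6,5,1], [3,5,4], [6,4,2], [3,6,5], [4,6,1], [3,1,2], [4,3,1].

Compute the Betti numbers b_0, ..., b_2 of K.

K has 6 vertices, 15 edges, 10 triangles.
rank ∂_0 = 0, rank ∂_1 = 5 ⇒ b_0 = 6 − 0 − 5 = 1; all invariant factors of ∂_1 are 1 so no torsion. So H_0 = Z.
rank ∂_1 = 5, rank ∂_2 = 10 ⇒ b_1 = 15 − 5 − 10 = 0; ∂_2 has invariant factor(s) [2] giving torsion. So H_1 = Z/2.
rank ∂_2 = 10, rank ∂_3 = 0 ⇒ b_2 = 10 − 10 − 0 = 0. So H_2 = 0.

b_0 = 1, b_1 = 0, b_2 = 0.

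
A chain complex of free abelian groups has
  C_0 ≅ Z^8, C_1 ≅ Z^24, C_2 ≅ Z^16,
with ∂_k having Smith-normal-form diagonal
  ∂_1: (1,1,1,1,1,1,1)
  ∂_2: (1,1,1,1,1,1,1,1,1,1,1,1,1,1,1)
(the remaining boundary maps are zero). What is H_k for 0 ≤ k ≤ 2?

H_0: b_0 = 8 − 0 − 7 = 1; torsion from ∂_1 factors > 1: none. So H_0 = Z.
H_1: b_1 = 24 − 7 − 15 = 2; torsion from ∂_2 factors > 1: none. So H_1 = Z^2.
H_2: b_2 = 16 − 15 − 0 = 1; torsion from ∂_3 factors > 1: none. So H_2 = Z.

H_0 = Z,  H_1 = Z^2,  H_2 = Z.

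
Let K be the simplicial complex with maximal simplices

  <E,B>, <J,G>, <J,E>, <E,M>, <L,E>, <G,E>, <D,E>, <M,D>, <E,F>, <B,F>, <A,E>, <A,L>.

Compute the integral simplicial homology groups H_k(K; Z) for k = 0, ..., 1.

Order the vertices as A < B < D < E < F < G < J < L < M. Listing each simplex with vertices in this order, K has dimension 1 with simplices:

  0-simplices (9): A, B, D, E, F, G, J, L, M
  1-simplices (12): AE, AL, BE, BF, DE, DM, EF, EG, EJ, EL, EM, GJ

Hence C_0 ≅ Z^9, C_1 ≅ Z^12.

∂_1: C_1 → C_0 is given by ∂[p,q] = [q] − [p].
This gives a 9×12 integer matrix of rank 8; reducing to Smith normal form yields diagonal entries (1,1,1,1,1,1,1,1).

Reading off H_k = ker ∂_k / im ∂_{k+1}:

  H_0: rank C_0 − rank ∂_1 = 9 − 8 = 1, and the invariant factors of ∂_1 are all 1, so H_0 ≅ Z.
  H_1: rank ker ∂_1 − rank ∂_2 = (12 − 8) − 0 = 4, and there is no ∂_2, so H_1 ≅ Z^4.

H_0 ≅ Z,  H_1 ≅ Z^4.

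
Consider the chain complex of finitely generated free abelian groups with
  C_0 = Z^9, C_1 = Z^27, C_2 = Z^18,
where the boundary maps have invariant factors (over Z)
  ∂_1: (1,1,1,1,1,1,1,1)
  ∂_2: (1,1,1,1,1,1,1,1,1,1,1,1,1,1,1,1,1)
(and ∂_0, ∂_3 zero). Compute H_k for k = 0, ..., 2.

H_0: b_0 = 9 − 0 − 8 = 1; torsion from ∂_1 factors > 1: none. So H_0 ≅ Z.
H_1: b_1 = 27 − 8 − 17 = 2; torsion from ∂_2 factors > 1: none. So H_1 ≅ Z^2.
H_2: b_2 = 18 − 17 − 0 = 1; torsion from ∂_3 factors > 1: none. So H_2 ≅ Z.

H_0 ≅ Z,  H_1 ≅ Z^2,  H_2 ≅ Z.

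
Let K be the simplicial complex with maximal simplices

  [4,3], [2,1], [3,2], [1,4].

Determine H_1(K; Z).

Fix the vertex order 1 < 2 < 3 < 4 and write every simplex with vertices in increasing order. Then dim K = 1 and the simplices of K are:

  0-simplices (4): [1], [2], [3], [4]
  1-simplices (4): [1,2], [1,4], [2,3], [3,4]

giving chain groups C_0 ≅ Z^4, C_1 ≅ Z^4.

The boundary map ∂_1: C_1 → C_0 sends each edge [p,q] (with p < q) to q − p. For instance
  ∂[3,4] = [4] − [3].
As a 4×4 matrix over Z this has rank 3, with invariant factors (1,1,1).

Reading off H_k = ker ∂_k / im ∂_{k+1}:

  H_1: rank ker ∂_1 − rank ∂_2 = (4 − 3) − 0 = 1, and there is no ∂_2, so H_1 ≅ Z.

H_1 = Z.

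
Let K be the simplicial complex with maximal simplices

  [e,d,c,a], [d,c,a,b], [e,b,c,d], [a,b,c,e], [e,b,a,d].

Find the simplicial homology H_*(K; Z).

Fix the vertex order a < b < c < d < e and write every simplex with vertices in increasing order. Then dim K = 3 and the simplices of K are:

  0-simplices (5): a, b, c, d, e
  1-simplices (10): ab, ac, ad, ae, bc, bd, be, cd, ce, de
  2-simplices (10): abc, abd, abe, acd, ace, ade, bcd, bce, bde, cde
  3-simplices (5): abcd, abce, abde, acde, bcde

giving chain groups C_0 ≅ Z^5, C_1 ≅ Z^10, C_2 ≅ Z^10, C_3 ≅ Z^5.

∂_1: C_1 → C_0 is given by ∂[p,q] = [q] − [p].
The 5×10 boundary matrix has rank 4 and Smith normal form diag(1,1,1,1).

∂_2: C_2 → C_1 acts by ∂[p,q,r] = [q,r] − [p,r] + [p,q]. For instance
  ∂bde = de − be + bd,
  ∂ace = ce − ae + ac.
This gives a 10×10 integer matrix of rank 6; reducing to Smith normal form yields diagonal entries (1,1,1,1,1,1).

Boundary ∂_3: C_3 → C_2 sends each 3-simplex σ to the alternating sum Σ_i (−1)^i (σ with its i-th vertex removed). For instance
  ∂abde = bde − ade + abe − abd,
  ∂bcde = cde − bde + bce − bcd.
The 10×5 boundary matrix has rank 4 and Smith normal form diag(1,1,1,1).

Computing H_k = (kernel of ∂_k) / (image of ∂_{k+1}):

  H_0: rank C_0 − rank ∂_1 = 5 − 4 = 1, and the invariant factors of ∂_1 are all 1, so H_0 ≅ Z.
  H_1: rank ker ∂_1 − rank ∂_2 = (10 − 4) − 6 = 0, and the invariant factors of ∂_2 are all 1, so H_1 ≅ 0.
  H_2: rank ker ∂_2 − rank ∂_3 = (10 − 6) − 4 = 0, and the invariant factors of ∂_3 are all 1, so H_2 ≅ 0.
  H_3: rank ker ∂_3 − rank ∂_4 = (5 − 4) − 0 = 1, and there is no ∂_4, so H_3 ≅ Z.

As a check, the Euler characteristic is 5 − 10 + 10 − 5 = 0, which agrees with 1 − 0 + 0 − 1 = 0.

H_0 ≅ Z,  H_1 = 0,  H_2 = 0,  H_3 ≅ Z.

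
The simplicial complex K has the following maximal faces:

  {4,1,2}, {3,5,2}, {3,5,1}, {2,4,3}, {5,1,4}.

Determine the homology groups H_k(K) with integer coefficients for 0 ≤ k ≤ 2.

Fix the vertex order 1 < 2 < 3 < 4 < 5 and write every simplex with vertices in increasing order. Then dim K = 2 and the simplices of K are:

  0-simplices (5): [1], [2], [3], [4], [5]
  1-simplices (10): [1,2], [1,3], [1,4], [1,5], [2,3], [2,4], [2,5], [3,4], [3,5], [4,5]
  2-simplices (5): [1,2,4], [1,3,5], [1,4,5], [2,3,4], [2,3,5]

giving chain groups C_0 ≅ Z^5, C_1 ≅ Z^10, C_2 ≅ Z^5.

Boundary ∂_1: C_1 → C_0 sends each edge [p,q] (with p < q) to q − p. For instance
  ∂[1,2] = [2] − [1].
As a 5×10 matrix over Z this has rank 4, with invariant factors (1,1,1,1).

Boundary ∂_2: C_2 → C_1 maps a triangle to the signed sum of its edges. For instance
  ∂[1,3,5] = [3,5] − [1,5] + [1,3],
  ∂[2,3,5] = [3,5] − [2,5] + [2,3].
The 10×5 boundary matrix has rank 5 and Smith normal form diag(1,1,1,1,1).

Computing H_k = (kernel of ∂_k) / (image of ∂_{k+1}):

  H_0: rank C_0 − rank ∂_1 = 5 − 4 = 1, and the invariant factors of ∂_1 are all 1, so H_0 ≅ Z.
  H_1: rank ker ∂_1 − rank ∂_2 = (10 − 4) − 5 = 1, and the invariant factors of ∂_2 are all 1, so H_1 ≅ Z.
  H_2: rank ker ∂_2 − rank ∂_3 = (5 − 5) − 0 = 0, and there is no ∂_3, so H_2 ≅ 0.

(K is a triangulation of the Möbius band.)

H_0 ≅ Z,  H_1 ≅ Z,  H_2 = 0.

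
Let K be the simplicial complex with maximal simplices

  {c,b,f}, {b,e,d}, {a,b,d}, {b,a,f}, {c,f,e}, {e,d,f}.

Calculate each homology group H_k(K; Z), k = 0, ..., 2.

H_0 ≅ Z,  H_1 ≅ Z,  H_2 = 0.

Take the total order a < b < c < d < e < f on the vertex set. Then K (dimension 2) consists of the simplices:

  0-simplices (6): a, b, c, d, e, f
  1-simplices (12): ab, ad, af, bc, bd, be, bf, ce, cf, de, df, ef
  2-simplices (6): abd, abf, bcf, bde, cef, def

Hence C_0 ≅ Z^6, C_1 ≅ Z^12, C_2 ≅ Z^6.

The boundary map ∂_1: C_1 → C_0 is given by ∂[p,q] = [q] − [p].
This gives a 6×12 integer matrix of rank 5; reducing to Smith normal form yields diagonal entries (1,1,1,1,1).

∂_2: C_2 → C_1 sends each 2-simplex [p,q,r] to [q,r] − [p,r] + [p,q]. For instance
  ∂cef = ef − cf + ce,
  ∂abf = bf − af + ab.
As a 12×6 matrix over Z this has rank 6, with invariant factors (1,1,1,1,1,1).

From H_k ≅ ker(∂_k) / im(∂_{k+1}) we obtain:

  H_0: rank C_0 − rank ∂_1 = 6 − 5 = 1, and the invariant factors of ∂_1 are all 1, so H_0 = Z.
  H_1: rank ker ∂_1 − rank ∂_2 = (12 − 5) − 6 = 1, and the invariant factors of ∂_2 are all 1, so H_1 = Z.
  H_2: rank ker ∂_2 − rank ∂_3 = (6 − 6) − 0 = 0, and there is no ∂_3, so H_2 = 0.

As a check, the Euler characteristic is 6 − 12 + 6 = 0, which agrees with 1 − 1 + 0 = 0.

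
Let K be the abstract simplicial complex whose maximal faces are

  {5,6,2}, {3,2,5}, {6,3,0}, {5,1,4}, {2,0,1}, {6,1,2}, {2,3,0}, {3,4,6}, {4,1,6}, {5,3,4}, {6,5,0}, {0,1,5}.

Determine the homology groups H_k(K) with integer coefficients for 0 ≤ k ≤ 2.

We work with the vertex ordering 0 < 1 < 2 < 3 < 4 < 5 < 6. The simplices of K, each written with vertices in increasing order, are:

  0-simplices (7): [0], [1], [2], [3], [4], [5], [6]
  1-simplices (18): [0,1], [0,2], [0,3], [0,5], [0,6], [1,2], [1,4], [1,5], [1,6], [2,3], [2,5], [2,6], [3,4], [3,5], [3,6], [4,5], [4,6], [5,6]
  2-simplices (12): [0,1,2], [0,1,5], [0,2,3], [0,3,6], [0,5,6], [1,2,6], [1,4,5], [1,4,6], [2,3,5], [2,5,6], [3,4,5], [3,4,6]

so the chain groups are C_0 ≅ Z^7, C_1 ≅ Z^18, C_2 ≅ Z^12.

∂_1: C_1 → C_0 maps an edge to its endpoints' difference, ∂[p,q] = q − p. For instance
  ∂[2,5] = [5] − [2].
As a 7×18 matrix over Z this has rank 6, with invariant factors (1,1,1,1,1,1).

∂_2: C_2 → C_1 maps a triangle to the signed sum of its edges. For instance
  ∂[0,2,3] = [2,3] − [0,3] + [0,2],
  ∂[0,1,2] = [1,2] − [0,2] + [0,1].
The 18×12 boundary matrix has rank 12 and Smith normal form diag(1,1,1,1,1,1,1,1,1,1,1,2).

Reading off H_k = ker ∂_k / im ∂_{k+1}:

  H_0: rank C_0 − rank ∂_1 = 7 − 6 = 1, and the invariant factors of ∂_1 are all 1, so H_0 = Z.
  H_1: rank ker ∂_1 − rank ∂_2 = (18 − 6) − 12 = 0, and ∂_2 has invariant factor 2 > 1, so H_1 = Z_2.
  H_2: rank ker ∂_2 − rank ∂_3 = (12 − 12) − 0 = 0, and there is no ∂_3, so H_2 = 0.

H_0 ≅ Z,  H_1 ≅ Z_2,  H_2 = 0.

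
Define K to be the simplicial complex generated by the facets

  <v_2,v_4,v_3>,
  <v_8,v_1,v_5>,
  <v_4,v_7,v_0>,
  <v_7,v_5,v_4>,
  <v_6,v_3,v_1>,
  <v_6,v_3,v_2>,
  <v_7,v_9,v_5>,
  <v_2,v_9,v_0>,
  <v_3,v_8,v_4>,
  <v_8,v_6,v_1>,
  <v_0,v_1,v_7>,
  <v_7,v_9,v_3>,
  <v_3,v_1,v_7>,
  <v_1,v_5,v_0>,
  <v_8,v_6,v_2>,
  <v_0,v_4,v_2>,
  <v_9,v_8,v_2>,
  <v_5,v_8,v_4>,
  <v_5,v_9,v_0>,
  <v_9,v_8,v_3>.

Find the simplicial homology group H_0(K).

Order the vertices as v_0 < v_1 < v_2 < v_3 < v_4 < v_5 < v_6 < v_7 < v_8 < v_9. Listing each simplex with vertices in this order, K has dimension 2 with simplices:

  0-simplices (10): [v_0], [v_1], [v_2], [v_3], [v_4], [v_5], [v_6], [v_7], [v_8], [v_9]
  1-simplices (30): (30 of them)
  2-simplices (20): (20 of them)

Hence C_0 ≅ Z^10, C_1 ≅ Z^30, C_2 ≅ Z^20.

Boundary ∂_1: C_1 → C_0 maps an edge to its endpoints' difference, ∂[p,q] = q − p. For instance
  ∂[v_1,v_8] = [v_8] − [v_1].
The resulting 10×30 matrix has rank 9, and its Smith normal form has invariant factors (1,1,1,1,1,1,1,1,1).

Boundary ∂_2: C_2 → C_1 acts by ∂[p,q,r] = [q,r] − [p,r] + [p,q]. For instance
  ∂[v_2,v_6,v_8] = [v_6,v_8] − [v_2,v_8] + [v_2,v_6],
  ∂[v_2,v_8,v_9] = [v_8,v_9] − [v_2,v_9] + [v_2,v_8].
The resulting 30×20 matrix has rank 20, and its Smith normal form has invariant factors (1,1,1,1,1,1,1,1,1,1,1,1,1,1,1,1,1,1,1,2).

Computing H_k = (kernel of ∂_k) / (image of ∂_{k+1}):

  H_0: rank C_0 − rank ∂_1 = 10 − 9 = 1, and the invariant factors of ∂_1 are all 1, so H_0 ≅ Z.

(K is a triangulation of the Klein bottle.)

H_0 ≅ Z.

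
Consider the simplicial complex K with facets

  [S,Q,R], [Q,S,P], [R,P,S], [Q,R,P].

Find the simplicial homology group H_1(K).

We work with the vertex ordering P < Q < R < S. The simplices of K, each written with vertices in increasing order, are:

  0-simplices (4): P, Q, R, S
  1-simplices (6): PQ, PR, PS, QR, QS, RS
  2-simplices (4): PQR, PQS, PRS, QRS

giving chain groups C_0 ≅ Z^4, C_1 ≅ Z^6, C_2 ≅ Z^4.

Boundary ∂_1: C_1 → C_0 sends each edge [p,q] (with p < q) to q − p. For instance
  ∂QS = S − Q.
The 4×6 boundary matrix has rank 3 and Smith normal form diag(1,1,1).

The boundary map ∂_2: C_2 → C_1 sends each 2-simplex [p,q,r] to [q,r] − [p,r] + [p,q]. For instance
  ∂PRS = RS − PS + PR,
  ∂PQR = QR − PR + PQ.
As a 6×4 matrix over Z this has rank 3, with invariant factors (1,1,1).

Reading off H_k = ker ∂_k / im ∂_{k+1}:

  H_1: rank ker ∂_1 − rank ∂_2 = (6 − 3) − 3 = 0, and the invariant factors of ∂_2 are all 1, so H_1 ≅ 0.

H_1 = 0.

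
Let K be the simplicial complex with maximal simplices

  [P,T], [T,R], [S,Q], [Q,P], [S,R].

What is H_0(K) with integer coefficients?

We work with the vertex ordering P < Q < R < S < T. The simplices of K, each written with vertices in increasing order, are:

  0-simplices (5): P, Q, R, S, T
  1-simplices (5): PQ, PT, QS, RS, RT

giving chain groups C_0 ≅ Z^5, C_1 ≅ Z^5.

∂_1: C_1 → C_0 sends each edge [p,q] (with p < q) to q − p.
This gives a 5×5 integer matrix of rank 4; reducing to Smith normal form yields diagonal entries (1,1,1,1).

Computing H_k = (kernel of ∂_k) / (image of ∂_{k+1}):

  H_0: rank C_0 − rank ∂_1 = 5 − 4 = 1, and the invariant factors of ∂_1 are all 1, so H_0 ≅ Z.

H_0 = Z.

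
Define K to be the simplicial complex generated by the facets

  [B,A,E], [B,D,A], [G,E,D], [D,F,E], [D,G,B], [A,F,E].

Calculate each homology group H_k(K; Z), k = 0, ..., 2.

Order the vertices as A < B < D < E < F < G. Listing each simplex with vertices in this order, K has dimension 2 with simplices:

  0-simplices (6): A, B, D, E, F, G
  1-simplices (12): AB, AD, AE, AF, BD, BE, BG, DE, DF, DG, EF, EG
  2-simplices (6): ABD, ABE, AEF, BDG, DEF, DEG

so the chain groups are C_0 ≅ Z^6, C_1 ≅ Z^12, C_2 ≅ Z^6.

∂_1: C_1 → C_0 maps an edge to its endpoints' difference, ∂[p,q] = q − p.
As a 6×12 matrix over Z this has rank 5, with invariant factors (1,1,1,1,1).

The boundary map ∂_2: C_2 → C_1 acts by ∂[p,q,r] = [q,r] − [p,r] + [p,q]. For instance
  ∂ABE = BE − AE + AB,
  ∂AEF = EF − AF + AE.
The resulting 12×6 matrix has rank 6, and its Smith normal form has invariant factors (1,1,1,1,1,1).

Now H_k = ker ∂_k / im ∂_{k+1}, so:

  H_0: rank C_0 − rank ∂_1 = 6 − 5 = 1, and the invariant factors of ∂_1 are all 1, so H_0 ≅ Z.
  H_1: rank ker ∂_1 − rank ∂_2 = (12 − 5) − 6 = 1, and the invariant factors of ∂_2 are all 1, so H_1 ≅ Z.
  H_2: rank ker ∂_2 − rank ∂_3 = (6 − 6) − 0 = 0, and there is no ∂_3, so H_2 ≅ 0.

H_0 ≅ Z,  H_1 ≅ Z,  H_2 = 0.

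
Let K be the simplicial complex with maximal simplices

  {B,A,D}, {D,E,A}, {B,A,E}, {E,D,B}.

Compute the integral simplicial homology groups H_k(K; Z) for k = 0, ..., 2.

H_0 = Z,  H_1 = 0,  H_2 = Z.

Take the total order A < B < D < E on the vertex set. Then K (dimension 2) consists of the simplices:

  0-simplices (4): A, B, D, E
  1-simplices (6): AB, AD, AE, BD, BE, DE
  2-simplices (4): ABD, ABE, ADE, BDE

so the chain groups are C_0 ≅ Z^4, C_1 ≅ Z^6, C_2 ≅ Z^4.

∂_1: C_1 → C_0 maps an edge to its endpoints' difference, ∂[p,q] = q − p. For instance
  ∂DE = E − D.
The 4×6 boundary matrix has rank 3 and Smith normal form diag(1,1,1).

The boundary map ∂_2: C_2 → C_1 maps a triangle to the signed sum of its edges. For instance
  ∂ABD = BD − AD + AB,
  ∂ABE = BE − AE + AB.
This gives a 6×4 integer matrix of rank 3; reducing to Smith normal form yields diagonal entries (1,1,1).

Computing H_k = (kernel of ∂_k) / (image of ∂_{k+1}):

  H_0: rank C_0 − rank ∂_1 = 4 − 3 = 1, and the invariant factors of ∂_1 are all 1, so H_0 ≅ Z.
  H_1: rank ker ∂_1 − rank ∂_2 = (6 − 3) − 3 = 0, and the invariant factors of ∂_2 are all 1, so H_1 ≅ 0.
  H_2: rank ker ∂_2 − rank ∂_3 = (4 − 3) − 0 = 1, and there is no ∂_3, so H_2 ≅ Z.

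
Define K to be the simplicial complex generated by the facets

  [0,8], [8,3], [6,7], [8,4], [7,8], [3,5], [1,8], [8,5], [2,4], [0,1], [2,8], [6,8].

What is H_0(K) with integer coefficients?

Take the total order 0 < 1 < 2 < 3 < 4 < 5 < 6 < 7 < 8 on the vertex set. Then K (dimension 1) consists of the simplices:

  0-simplices (9): [0], [1], [2], [3], [4], [5], [6], [7], [8]
  1-simplices (12): [0,1], [0,8], [1,8], [2,4], [2,8], [3,5], [3,8], [4,8], [5,8], [6,7], [6,8], [7,8]

so the chain groups are C_0 ≅ Z^9, C_1 ≅ Z^12.

∂_1: C_1 → C_0 is given by ∂[p,q] = [q] − [p].
As a 9×12 matrix over Z this has rank 8, with invariant factors (1,1,1,1,1,1,1,1).

From H_k ≅ ker(∂_k) / im(∂_{k+1}) we obtain:

  H_0: rank C_0 − rank ∂_1 = 9 − 8 = 1, and the invariant factors of ∂_1 are all 1, so H_0 = Z.

(K is a triangulation of a wedge of 4 circles.)

H_0 = Z.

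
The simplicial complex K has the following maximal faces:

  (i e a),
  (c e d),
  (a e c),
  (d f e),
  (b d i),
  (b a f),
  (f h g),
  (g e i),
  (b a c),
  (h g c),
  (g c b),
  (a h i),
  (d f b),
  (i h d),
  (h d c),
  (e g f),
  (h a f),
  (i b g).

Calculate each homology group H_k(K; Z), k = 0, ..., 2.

Fix the vertex order a < b < c < d < e < f < g < h < i and write every simplex with vertices in increasing order. Then dim K = 2 and the simplices of K are:

  0-simplices (9): a, b, c, d, e, f, g, h, i
  1-simplices (27): ab, ac, ae, af, ah, ai, bc, bd, bf, bg, bi, cd, ce, cg, ch, de, df, dh, di, ef, eg, ei, fg, fh, gh, gi, hi
  2-simplices (18): abc, abf, ace, aei, afh, ahi, bcg, bdf, bdi, bgi, cde, cdh, cgh, def, dhi, efg, egi, fgh

Hence C_0 ≅ Z^9, C_1 ≅ Z^27, C_2 ≅ Z^18.

Boundary ∂_1: C_1 → C_0 maps an edge to its endpoints' difference, ∂[p,q] = q − p. For instance
  ∂hi = i − h.
As a 9×27 matrix over Z this has rank 8, with invariant factors (1,1,1,1,1,1,1,1).

∂_2: C_2 → C_1 acts by ∂[p,q,r] = [q,r] − [p,r] + [p,q]. For instance
  ∂bcg = cg − bg + bc,
  ∂cgh = gh − ch + cg.
The 27×18 boundary matrix has rank 17 and Smith normal form diag(1,1,1,1,1,1,1,1,1,1,1,1,1,1,1,1,1).

From H_k ≅ ker(∂_k) / im(∂_{k+1}) we obtain:

  H_0: rank C_0 − rank ∂_1 = 9 − 8 = 1, and the invariant factors of ∂_1 are all 1, so H_0 ≅ Z.
  H_1: rank ker ∂_1 − rank ∂_2 = (27 − 8) − 17 = 2, and the invariant factors of ∂_2 are all 1, so H_1 ≅ Z^2.
  H_2: rank ker ∂_2 − rank ∂_3 = (18 − 17) − 0 = 1, and there is no ∂_3, so H_2 ≅ Z.

H_0 ≅ Z,  H_1 ≅ Z^2,  H_2 ≅ Z.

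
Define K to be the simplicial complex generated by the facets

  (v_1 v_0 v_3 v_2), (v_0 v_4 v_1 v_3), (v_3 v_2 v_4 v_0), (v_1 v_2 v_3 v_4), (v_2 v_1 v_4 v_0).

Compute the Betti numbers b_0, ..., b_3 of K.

b_0 = 1, b_1 = 0, b_2 = 0, b_3 = 1.

Take the total order v_0 < v_1 < v_2 < v_3 < v_4 on the vertex set. Then K (dimension 3) consists of the simplices:

  0-simplices (5): [v_0], [v_1], [v_2], [v_3], [v_4]
  1-simplices (10): [v_0,v_1], [v_0,v_2], [v_0,v_3], [v_0,v_4], [v_1,v_2], [v_1,v_3], [v_1,v_4], [v_2,v_3], [v_2,v_4], [v_3,v_4]
  2-simplices (10): [v_0,v_1,v_2], [v_0,v_1,v_3], [v_0,v_1,v_4], [v_0,v_2,v_3], [v_0,v_2,v_4], [v_0,v_3,v_4], [v_1,v_2,v_3], [v_1,v_2,v_4], [v_1,v_3,v_4], [v_2,v_3,v_4]
  3-simplices (5): [v_0,v_1,v_2,v_3], [v_0,v_1,v_2,v_4], [v_0,v_1,v_3,v_4], [v_0,v_2,v_3,v_4], [v_1,v_2,v_3,v_4]

so the chain groups are C_0 ≅ Z^5, C_1 ≅ Z^10, C_2 ≅ Z^10, C_3 ≅ Z^5.

The boundary map ∂_1: C_1 → C_0 maps an edge to its endpoints' difference, ∂[p,q] = q − p. For instance
  ∂[v_0,v_4] = [v_4] − [v_0].
The 5×10 boundary matrix has rank 4 and Smith normal form diag(1,1,1,1).

The boundary map ∂_2: C_2 → C_1 maps a triangle to the signed sum of its edges. For instance
  ∂[v_0,v_1,v_4] = [v_1,v_4] − [v_0,v_4] + [v_0,v_1],
  ∂[v_2,v_3,v_4] = [v_3,v_4] − [v_2,v_4] + [v_2,v_3].
This gives a 10×10 integer matrix of rank 6; reducing to Smith normal form yields diagonal entries (1,1,1,1,1,1).

Boundary ∂_3: C_3 → C_2 sends each 3-simplex σ to the alternating sum Σ_i (−1)^i (σ with its i-th vertex removed). For instance
  ∂[v_0,v_1,v_2,v_3] = [v_1,v_2,v_3] − [v_0,v_2,v_3] + [v_0,v_1,v_3] − [v_0,v_1,v_2],
  ∂[v_1,v_2,v_3,v_4] = [v_2,v_3,v_4] − [v_1,v_3,v_4] + [v_1,v_2,v_4] − [v_1,v_2,v_3].
This gives a 10×5 integer matrix of rank 4; reducing to Smith normal form yields diagonal entries (1,1,1,1).

Computing H_k = (kernel of ∂_k) / (image of ∂_{k+1}):

  H_0: rank C_0 − rank ∂_1 = 5 − 4 = 1, and the invariant factors of ∂_1 are all 1, so H_0 = Z.
  H_1: rank ker ∂_1 − rank ∂_2 = (10 − 4) − 6 = 0, and the invariant factors of ∂_2 are all 1, so H_1 = 0.
  H_2: rank ker ∂_2 − rank ∂_3 = (10 − 6) − 4 = 0, and the invariant factors of ∂_3 are all 1, so H_2 = 0.
  H_3: rank ker ∂_3 − rank ∂_4 = (5 − 4) − 0 = 1, and there is no ∂_4, so H_3 = Z.

Hence the Betti numbers are b_0 = 1, b_1 = 0, b_2 = 0, b_3 = 1.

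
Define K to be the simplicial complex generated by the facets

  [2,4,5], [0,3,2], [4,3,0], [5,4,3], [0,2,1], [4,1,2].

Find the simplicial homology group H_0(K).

We work with the vertex ordering 0 < 1 < 2 < 3 < 4 < 5. The simplices of K, each written with vertices in increasing order, are:

  0-simplices (6): [0], [1], [2], [3], [4], [5]
  1-simplices (12): [0,1], [0,2], [0,3], [0,4], [1,2], [1,4], [2,3], [2,4], [2,5], [3,4], [3,5], [4,5]
  2-simplices (6): [0,1,2], [0,2,3], [0,3,4], [1,2,4], [2,4,5], [3,4,5]

so the chain groups are C_0 ≅ Z^6, C_1 ≅ Z^12, C_2 ≅ Z^6.

The boundary map ∂_1: C_1 → C_0 sends each edge [p,q] (with p < q) to q − p. For instance
  ∂[4,5] = [5] − [4].
As a 6×12 matrix over Z this has rank 5, with invariant factors (1,1,1,1,1).

Boundary ∂_2: C_2 → C_1 sends each 2-simplex [p,q,r] to [q,r] − [p,r] + [p,q]. For instance
  ∂[2,4,5] = [4,5] − [2,5] + [2,4],
  ∂[0,3,4] = [3,4] − [0,4] + [0,3].
The 12×6 boundary matrix has rank 6 and Smith normal form diag(1,1,1,1,1,1).

Now H_k = ker ∂_k / im ∂_{k+1}, so:

  H_0: rank C_0 − rank ∂_1 = 6 − 5 = 1, and the invariant factors of ∂_1 are all 1, so H_0 = Z.

(K is a triangulation of the cylinder S^1 x I.)

H_0 = Z.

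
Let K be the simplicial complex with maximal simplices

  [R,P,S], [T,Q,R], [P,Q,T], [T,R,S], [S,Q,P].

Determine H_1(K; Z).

Fix the vertex order P < Q < R < S < T and write every simplex with vertices in increasing order. Then dim K = 2 and the simplices of K are:

  0-simplices (5): P, Q, R, S, T
  1-simplices (10): PQ, PR, PS, PT, QR, QS, QT, RS, RT, ST
  2-simplices (5): PQS, PQT, PRS, QRT, RST

giving chain groups C_0 ≅ Z^5, C_1 ≅ Z^10, C_2 ≅ Z^5.

∂_1: C_1 → C_0 maps an edge to its endpoints' difference, ∂[p,q] = q − p. For instance
  ∂RS = S − R.
This gives a 5×10 integer matrix of rank 4; reducing to Smith normal form yields diagonal entries (1,1,1,1).

∂_2: C_2 → C_1 maps a triangle to the signed sum of its edges. For instance
  ∂PQS = QS − PS + PQ,
  ∂RST = ST − RT + RS.
The resulting 10×5 matrix has rank 5, and its Smith normal form has invariant factors (1,1,1,1,1).

Now H_k = ker ∂_k / im ∂_{k+1}, so:

  H_1: rank ker ∂_1 − rank ∂_2 = (10 − 4) − 5 = 1, and the invariant factors of ∂_2 are all 1, so H_1 = Z.

H_1 ≅ Z.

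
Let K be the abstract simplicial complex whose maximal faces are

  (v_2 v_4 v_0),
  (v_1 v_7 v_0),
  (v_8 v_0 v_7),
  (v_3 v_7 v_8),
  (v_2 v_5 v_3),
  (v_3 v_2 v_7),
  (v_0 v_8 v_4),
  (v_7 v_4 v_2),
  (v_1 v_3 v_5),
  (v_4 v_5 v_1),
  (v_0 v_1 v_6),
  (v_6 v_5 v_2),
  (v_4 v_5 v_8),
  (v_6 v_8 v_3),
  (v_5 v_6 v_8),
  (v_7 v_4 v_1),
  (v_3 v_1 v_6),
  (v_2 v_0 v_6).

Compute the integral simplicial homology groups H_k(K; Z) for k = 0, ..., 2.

H_0 = Z,  H_1 = Z × Z/2,  H_2 = 0.

Take the total order v_0 < v_1 < v_2 < v_3 < v_4 < v_5 < v_6 < v_7 < v_8 on the vertex set. Then K (dimension 2) consists of the simplices:

  0-simplices (9): [v_0], [v_1], [v_2], [v_3], [v_4], [v_5], [v_6], [v_7], [v_8]
  1-simplices (27): (27 of them)
  2-simplices (18): (18 of them)

Hence C_0 ≅ Z^9, C_1 ≅ Z^27, C_2 ≅ Z^18.

∂_1: C_1 → C_0 sends each edge [p,q] (with p < q) to q − p.
The resulting 9×27 matrix has rank 8, and its Smith normal form has invariant factors (1,1,1,1,1,1,1,1).

∂_2: C_2 → C_1 acts by ∂[p,q,r] = [q,r] − [p,r] + [p,q]. For instance
  ∂[v_2,v_3,v_5] = [v_3,v_5] − [v_2,v_5] + [v_2,v_3],
  ∂[v_2,v_5,v_6] = [v_5,v_6] − [v_2,v_6] + [v_2,v_5].
The 27×18 boundary matrix has rank 18 and Smith normal form diag(1,1,1,1,1,1,1,1,1,1,1,1,1,1,1,1,1,2).

Now H_k = ker ∂_k / im ∂_{k+1}, so:

  H_0: rank C_0 − rank ∂_1 = 9 − 8 = 1, and the invariant factors of ∂_1 are all 1, so H_0 ≅ Z.
  H_1: rank ker ∂_1 − rank ∂_2 = (27 − 8) − 18 = 1, and ∂_2 has invariant factor 2 > 1, so H_1 ≅ Z × Z/2.
  H_2: rank ker ∂_2 − rank ∂_3 = (18 − 18) − 0 = 0, and there is no ∂_3, so H_2 ≅ 0.

As a check, the Euler characteristic is 9 − 27 + 18 = 0, which agrees with 1 − 1 + 0 = 0.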